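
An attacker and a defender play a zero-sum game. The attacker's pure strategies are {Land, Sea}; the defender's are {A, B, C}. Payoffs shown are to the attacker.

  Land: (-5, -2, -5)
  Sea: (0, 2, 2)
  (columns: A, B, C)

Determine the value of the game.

0

Row minima: Land → -5, Sea → 0; maximin = 0.
Column maxima: A → 0, B → 2, C → 2; minimax = 0.
Since maximin = minimax = 0, there is a saddle point and the value is 0.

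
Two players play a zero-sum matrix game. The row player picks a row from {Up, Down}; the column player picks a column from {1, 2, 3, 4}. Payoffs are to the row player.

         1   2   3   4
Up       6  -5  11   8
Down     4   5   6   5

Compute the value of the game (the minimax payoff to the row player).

25/6

Row minima: Up → -5, Down → 4; maximin = 4.
Column maxima: 1 → 6, 2 → 5, 3 → 11, 4 → 8; minimax = 5.
4 ≠ 5, so there is no saddle point; optimal play is mixed.
3 is strictly dominated by 1 (it gives the row player strictly more in every row), so the column player never plays it.
4 is strictly dominated by 1 (it gives the row player strictly more in every row), so the column player never plays it.
On the remaining 2×2 (Up, Down vs 1, 2):
Let the row player play Up with probability p. Expected payoff against 1: 6p + 4(1−p) = 2p + 4; against 2: (-5)p + 5(1−p) = −10p + 5.
Setting these equal: 2p + 4 = −10p + 5 ⇒ 12p = 1 ⇒ p = 1/12, and the value is (2)·(1/12) + 4 = 25/6.
For the column player: with q = P(1), equating Up's and Down's payoffs gives 11q − 5 = −q + 5 ⇒ q = 5/6.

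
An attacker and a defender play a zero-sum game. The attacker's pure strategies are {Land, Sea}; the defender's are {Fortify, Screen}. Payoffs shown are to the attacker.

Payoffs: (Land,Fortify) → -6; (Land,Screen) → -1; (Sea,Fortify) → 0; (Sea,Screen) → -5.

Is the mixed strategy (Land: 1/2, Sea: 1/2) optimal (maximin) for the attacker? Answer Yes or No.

Against Fortify this mix gives (1/2)·(-6) + (1/2)·0 = -3.
Against Screen this mix gives (1/2)·(-1) + (1/2)·(-5) = -3.
All of the defender's active replies (Fortify, Screen) yield -3, and no column does worse for the attacker. The mix makes the defender indifferent and guarantees -3, so it is optimal.

Yes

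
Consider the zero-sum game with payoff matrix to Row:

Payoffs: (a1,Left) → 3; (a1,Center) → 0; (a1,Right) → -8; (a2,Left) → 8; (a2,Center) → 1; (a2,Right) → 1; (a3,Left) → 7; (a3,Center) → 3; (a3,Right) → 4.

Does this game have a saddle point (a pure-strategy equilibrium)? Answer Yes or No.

Row minima: a1 → -8, a2 → 1, a3 → 3; maximin = 3.
Column maxima: Left → 8, Center → 3, Right → 4; minimax = 3.
maximin = minimax = 3, so a saddle point exists.

Yes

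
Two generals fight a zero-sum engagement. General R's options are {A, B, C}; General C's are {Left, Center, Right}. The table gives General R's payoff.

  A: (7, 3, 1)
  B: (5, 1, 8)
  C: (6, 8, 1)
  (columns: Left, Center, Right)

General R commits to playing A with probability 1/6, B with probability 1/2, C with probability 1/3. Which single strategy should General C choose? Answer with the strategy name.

If General C plays Left, General R's expected payoff is (1/6)·7 + (1/2)·5 + (1/3)·6 = 17/3.
If General C plays Center, General R's expected payoff is (1/6)·3 + (1/2)·1 + (1/3)·8 = 11/3.
If General C plays Right, General R's expected payoff is (1/6)·1 + (1/2)·8 + (1/3)·1 = 9/2.
General C minimizes General R's payoff; the smallest is 11/3, so the best response is Center.

Center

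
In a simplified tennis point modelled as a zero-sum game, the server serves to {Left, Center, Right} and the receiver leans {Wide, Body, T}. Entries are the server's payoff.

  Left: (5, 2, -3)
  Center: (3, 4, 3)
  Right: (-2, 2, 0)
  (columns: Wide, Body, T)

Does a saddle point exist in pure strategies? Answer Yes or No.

Yes

Row minima: Left → -3, Center → 3, Right → -2; maximin = 3.
Column maxima: Wide → 5, Body → 4, T → 3; minimax = 3.
maximin = minimax = 3, so a saddle point exists.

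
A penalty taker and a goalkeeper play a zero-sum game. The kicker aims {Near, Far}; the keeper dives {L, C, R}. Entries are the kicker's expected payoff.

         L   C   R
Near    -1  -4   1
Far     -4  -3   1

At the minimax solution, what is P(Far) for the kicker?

3/4

Row minima: Near → -4, Far → -4; maximin = -4.
Column maxima: L → -1, C → -3, R → 1; minimax = -3.
-4 ≠ -3, so there is no saddle point; optimal play is mixed.
R is strictly dominated by L (it gives the kicker strictly more in every row), so the keeper never plays it.
On the remaining 2×2 (Near, Far vs L, C):
Let the kicker play Near with probability p. Expected payoff against L: (-1)p + (-4)(1−p) = 3p − 4; against C: (-4)p + (-3)(1−p) = −p − 3.
Setting these equal: 3p − 4 = −p − 3 ⇒ 4p = 1 ⇒ p = 1/4, and the value is (3)·(1/4) − 4 = -13/4.
For the keeper: with q = P(L), equating Near's and Far's payoffs gives 3q − 4 = −q − 3 ⇒ q = 1/4.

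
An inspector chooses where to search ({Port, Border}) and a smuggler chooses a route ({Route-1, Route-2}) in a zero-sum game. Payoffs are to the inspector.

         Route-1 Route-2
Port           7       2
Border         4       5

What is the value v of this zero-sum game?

9/2

Row minima: Port → 2, Border → 4; maximin = 4.
Column maxima: Route-1 → 7, Route-2 → 5; minimax = 5.
4 ≠ 5, so there is no saddle point; optimal play is mixed.
Let the inspector play Port with probability p. Expected payoff against Route-1: 7p + 4(1−p) = 3p + 4; against Route-2: 2p + 5(1−p) = −3p + 5.
Setting these equal: 3p + 4 = −3p + 5 ⇒ 6p = 1 ⇒ p = 1/6, and the value is (3)·(1/6) + 4 = 9/2.
For the smuggler: with q = P(Route-1), equating Port's and Border's payoffs gives 5q + 2 = −q + 5 ⇒ q = 1/2.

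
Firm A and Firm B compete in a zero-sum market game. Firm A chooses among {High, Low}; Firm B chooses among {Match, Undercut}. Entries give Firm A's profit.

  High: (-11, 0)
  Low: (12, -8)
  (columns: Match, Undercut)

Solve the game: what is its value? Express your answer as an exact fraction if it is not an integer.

-88/31

Row minima: High → -11, Low → -8; maximin = -8.
Column maxima: Match → 12, Undercut → 0; minimax = 0.
-8 ≠ 0, so there is no saddle point; optimal play is mixed.
Let Firm A play High with probability p. Expected payoff against Match: (-11)p + 12(1−p) = −23p + 12; against Undercut: 0p + (-8)(1−p) = 8p − 8.
Setting these equal: −23p + 12 = 8p − 8 ⇒ −31p = -20 ⇒ p = 20/31, and the value is (-23)·(20/31) + 12 = -88/31.
For Firm B: with q = P(Match), equating High's and Low's payoffs gives −11q = 20q − 8 ⇒ q = 8/31.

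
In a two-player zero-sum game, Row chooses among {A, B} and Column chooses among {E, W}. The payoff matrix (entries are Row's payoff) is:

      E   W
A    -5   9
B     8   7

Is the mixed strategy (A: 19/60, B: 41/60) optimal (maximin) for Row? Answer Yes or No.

Against E this mix gives (19/60)·(-5) + (41/60)·8 = 233/60.
Against W this mix gives (19/60)·9 + (41/60)·7 = 229/30.
Column will play E, holding Row to 233/60. Shifting weight toward the row that does better against E would raise this floor (the equalizing mix achieves 107/15 against both E and W), so the proposed strategy is not optimal.

No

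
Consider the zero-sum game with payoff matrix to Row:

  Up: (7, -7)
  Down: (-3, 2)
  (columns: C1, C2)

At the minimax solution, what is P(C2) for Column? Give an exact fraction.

Row minima: Up → -7, Down → -3; maximin = -3.
Column maxima: C1 → 7, C2 → 2; minimax = 2.
-3 ≠ 2, so there is no saddle point; optimal play is mixed.
Let Row play Up with probability p. Expected payoff against C1: 7p + (-3)(1−p) = 10p − 3; against C2: (-7)p + 2(1−p) = −9p + 2.
Setting these equal: 10p − 3 = −9p + 2 ⇒ 19p = 5 ⇒ p = 5/19, and the value is (10)·(5/19) − 3 = -7/19.
For Column: with q = P(C1), equating Up's and Down's payoffs gives 14q − 7 = −5q + 2 ⇒ q = 9/19.

10/19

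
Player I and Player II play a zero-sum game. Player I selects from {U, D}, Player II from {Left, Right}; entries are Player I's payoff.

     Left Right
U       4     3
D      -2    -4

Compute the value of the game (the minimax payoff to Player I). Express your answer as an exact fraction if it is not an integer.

Row minima: U → 3, D → -4; maximin = 3.
Column maxima: Left → 4, Right → 3; minimax = 3.
Since maximin = minimax = 3, there is a saddle point and the value is 3.

3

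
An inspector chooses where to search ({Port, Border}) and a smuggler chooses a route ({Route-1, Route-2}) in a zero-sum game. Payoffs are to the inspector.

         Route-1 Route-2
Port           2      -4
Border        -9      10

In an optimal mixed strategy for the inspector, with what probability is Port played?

19/25

Row minima: Port → -4, Border → -9; maximin = -4.
Column maxima: Route-1 → 2, Route-2 → 10; minimax = 2.
-4 ≠ 2, so there is no saddle point; optimal play is mixed.
Let the inspector play Port with probability p. Expected payoff against Route-1: 2p + (-9)(1−p) = 11p − 9; against Route-2: (-4)p + 10(1−p) = −14p + 10.
Setting these equal: 11p − 9 = −14p + 10 ⇒ 25p = 19 ⇒ p = 19/25, and the value is (11)·(19/25) − 9 = -16/25.
For the smuggler: with q = P(Route-1), equating Port's and Border's payoffs gives 6q − 4 = −19q + 10 ⇒ q = 14/25.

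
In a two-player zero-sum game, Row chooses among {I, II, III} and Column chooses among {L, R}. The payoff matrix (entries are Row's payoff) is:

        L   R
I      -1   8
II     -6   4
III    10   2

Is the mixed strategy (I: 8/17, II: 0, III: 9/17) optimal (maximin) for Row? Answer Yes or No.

Against L this mix gives (8/17)·(-1) + (9/17)·10 = 82/17.
Against R this mix gives (8/17)·8 + (9/17)·2 = 82/17.
All of Column's active replies (L, R) yield 82/17, and no column does worse for Row. The mix makes Column indifferent and guarantees 82/17, so it is optimal.

Yes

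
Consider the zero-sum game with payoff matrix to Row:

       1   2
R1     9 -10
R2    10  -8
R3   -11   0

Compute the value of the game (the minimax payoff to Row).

-88/29

Row minima: R1 → -10, R2 → -8, R3 → -11; maximin = -8.
Column maxima: 1 → 10, 2 → 0; minimax = 0.
-8 ≠ 0, so there is no saddle point; optimal play is mixed.
R1 is strictly dominated by R2, so Row never plays it.
On the remaining 2×2 (R2, R3 vs 1, 2):
Let Row play R2 with probability p. Expected payoff against 1: 10p + (-11)(1−p) = 21p − 11; against 2: (-8)p + 0(1−p) = −8p.
Setting these equal: 21p − 11 = −8p ⇒ 29p = 11 ⇒ p = 11/29, and the value is (21)·(11/29) − 11 = -88/29.
For Column: with q = P(1), equating R2's and R3's payoffs gives 18q − 8 = −11q ⇒ q = 8/29.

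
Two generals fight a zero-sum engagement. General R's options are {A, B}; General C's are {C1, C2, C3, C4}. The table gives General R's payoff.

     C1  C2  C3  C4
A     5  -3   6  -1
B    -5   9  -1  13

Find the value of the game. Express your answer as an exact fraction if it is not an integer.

Row minima: A → -3, B → -5; maximin = -3.
Column maxima: C1 → 5, C2 → 9, C3 → 6, C4 → 13; minimax = 5.
-3 ≠ 5, so there is no saddle point; optimal play is mixed.
C3 is strictly dominated by C1 (it gives General R strictly more in every row), so General C never plays it.
C4 is strictly dominated by C2 (it gives General R strictly more in every row), so General C never plays it.
On the remaining 2×2 (A, B vs C1, C2):
Let General R play A with probability p. Expected payoff against C1: 5p + (-5)(1−p) = 10p − 5; against C2: (-3)p + 9(1−p) = −12p + 9.
Setting these equal: 10p − 5 = −12p + 9 ⇒ 22p = 14 ⇒ p = 7/11, and the value is (10)·(7/11) − 5 = 15/11.
For General C: with q = P(C1), equating A's and B's payoffs gives 8q − 3 = −14q + 9 ⇒ q = 6/11.

15/11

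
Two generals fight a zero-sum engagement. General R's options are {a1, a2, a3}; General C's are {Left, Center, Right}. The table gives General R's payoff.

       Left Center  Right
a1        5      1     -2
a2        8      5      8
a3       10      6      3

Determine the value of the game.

11/2

Row minima: a1 → -2, a2 → 5, a3 → 3; maximin = 5.
Column maxima: Left → 10, Center → 6, Right → 8; minimax = 6.
5 ≠ 6, so there is no saddle point; optimal play is mixed.
a1 is strictly dominated by a2, so General R never plays it.
Left is strictly dominated by Center (it gives General R strictly more in every row), so General C never plays it.
On the remaining 2×2 (a2, a3 vs Center, Right):
Let General R play a2 with probability p. Expected payoff against Center: 5p + 6(1−p) = −p + 6; against Right: 8p + 3(1−p) = 5p + 3.
Setting these equal: −p + 6 = 5p + 3 ⇒ −6p = -3 ⇒ p = 1/2, and the value is (-1)·(1/2) + 6 = 11/2.
For General C: with q = P(Center), equating a2's and a3's payoffs gives −3q + 8 = 3q + 3 ⇒ q = 5/6.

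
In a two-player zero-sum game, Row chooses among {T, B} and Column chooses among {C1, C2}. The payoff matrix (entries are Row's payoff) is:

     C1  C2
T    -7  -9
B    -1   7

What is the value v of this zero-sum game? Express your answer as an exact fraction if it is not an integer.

-1

Row minima: T → -9, B → -1; maximin = -1.
Column maxima: C1 → -1, C2 → 7; minimax = -1.
Since maximin = minimax = -1, there is a saddle point and the value is -1.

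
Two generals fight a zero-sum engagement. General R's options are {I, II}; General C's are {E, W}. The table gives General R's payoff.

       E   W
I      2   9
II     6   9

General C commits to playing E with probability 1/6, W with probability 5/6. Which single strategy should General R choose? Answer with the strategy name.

Expected payoff of I: (1/6)·2 + (5/6)·9 = 47/6.
Expected payoff of II: (1/6)·6 + (5/6)·9 = 17/2.
The largest is 17/2, so General R's best response is II.

II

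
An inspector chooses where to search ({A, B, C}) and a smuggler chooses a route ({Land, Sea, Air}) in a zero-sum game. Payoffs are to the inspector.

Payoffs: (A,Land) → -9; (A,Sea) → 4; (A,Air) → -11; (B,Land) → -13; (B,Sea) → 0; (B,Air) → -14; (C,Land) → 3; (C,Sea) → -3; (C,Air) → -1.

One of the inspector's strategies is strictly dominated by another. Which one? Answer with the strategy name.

B

A gives a strictly higher payoff than B against every column: -9 > -13, 4 > 0, -11 > -14.
So B is strictly dominated and the inspector never plays it.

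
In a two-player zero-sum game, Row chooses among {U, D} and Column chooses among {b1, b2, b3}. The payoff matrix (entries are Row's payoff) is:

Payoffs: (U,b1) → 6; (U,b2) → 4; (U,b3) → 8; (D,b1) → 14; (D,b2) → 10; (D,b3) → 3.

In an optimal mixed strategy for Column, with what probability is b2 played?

5/11

Row minima: U → 4, D → 3; maximin = 4.
Column maxima: b1 → 14, b2 → 10, b3 → 8; minimax = 8.
4 ≠ 8, so there is no saddle point; optimal play is mixed.
b1 is strictly dominated by b2 (it gives Row strictly more in every row), so Column never plays it.
On the remaining 2×2 (U, D vs b2, b3):
Let Row play U with probability p. Expected payoff against b2: 4p + 10(1−p) = −6p + 10; against b3: 8p + 3(1−p) = 5p + 3.
Setting these equal: −6p + 10 = 5p + 3 ⇒ −11p = -7 ⇒ p = 7/11, and the value is (-6)·(7/11) + 10 = 68/11.
For Column: with q = P(b2), equating U's and D's payoffs gives −4q + 8 = 7q + 3 ⇒ q = 5/11.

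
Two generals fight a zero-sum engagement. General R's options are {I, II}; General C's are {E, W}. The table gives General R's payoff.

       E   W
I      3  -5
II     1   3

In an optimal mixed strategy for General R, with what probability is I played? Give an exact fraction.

Row minima: I → -5, II → 1; maximin = 1.
Column maxima: E → 3, W → 3; minimax = 3.
1 ≠ 3, so there is no saddle point; optimal play is mixed.
Let General R play I with probability p. Expected payoff against E: 3p + 1(1−p) = 2p + 1; against W: (-5)p + 3(1−p) = −8p + 3.
Setting these equal: 2p + 1 = −8p + 3 ⇒ 10p = 2 ⇒ p = 1/5, and the value is (2)·(1/5) + 1 = 7/5.
For General C: with q = P(E), equating I's and II's payoffs gives 8q − 5 = −2q + 3 ⇒ q = 4/5.

1/5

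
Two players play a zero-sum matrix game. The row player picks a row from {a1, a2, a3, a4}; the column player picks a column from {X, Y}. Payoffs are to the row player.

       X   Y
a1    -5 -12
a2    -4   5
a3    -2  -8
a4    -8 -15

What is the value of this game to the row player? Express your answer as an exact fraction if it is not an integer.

Row minima: a1 → -12, a2 → -4, a3 → -8, a4 → -15; maximin = -4.
Column maxima: X → -2, Y → 5; minimax = -2.
-4 ≠ -2, so there is no saddle point; optimal play is mixed.
a1 is strictly dominated by a2, so the row player never plays it.
a4 is strictly dominated by a2, so the row player never plays it.
On the remaining 2×2 (a2, a3 vs X, Y):
Let the row player play a2 with probability p. Expected payoff against X: (-4)p + (-2)(1−p) = −2p − 2; against Y: 5p + (-8)(1−p) = 13p − 8.
Setting these equal: −2p − 2 = 13p − 8 ⇒ −15p = -6 ⇒ p = 2/5, and the value is (-2)·(2/5) − 2 = -14/5.
For the column player: with q = P(X), equating a2's and a3's payoffs gives −9q + 5 = 6q − 8 ⇒ q = 13/15.

-14/5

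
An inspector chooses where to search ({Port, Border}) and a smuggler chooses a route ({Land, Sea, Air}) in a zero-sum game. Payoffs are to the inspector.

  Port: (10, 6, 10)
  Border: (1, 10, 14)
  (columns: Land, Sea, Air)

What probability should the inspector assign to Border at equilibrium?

Row minima: Port → 6, Border → 1; maximin = 6.
Column maxima: Land → 10, Sea → 10, Air → 14; minimax = 10.
6 ≠ 10, so there is no saddle point; optimal play is mixed.
Air is strictly dominated by Sea (it gives the inspector strictly more in every row), so the smuggler never plays it.
On the remaining 2×2 (Port, Border vs Land, Sea):
Let the inspector play Port with probability p. Expected payoff against Land: 10p + 1(1−p) = 9p + 1; against Sea: 6p + 10(1−p) = −4p + 10.
Setting these equal: 9p + 1 = −4p + 10 ⇒ 13p = 9 ⇒ p = 9/13, and the value is (9)·(9/13) + 1 = 94/13.
For the smuggler: with q = P(Land), equating Port's and Border's payoffs gives 4q + 6 = −9q + 10 ⇒ q = 4/13.

4/13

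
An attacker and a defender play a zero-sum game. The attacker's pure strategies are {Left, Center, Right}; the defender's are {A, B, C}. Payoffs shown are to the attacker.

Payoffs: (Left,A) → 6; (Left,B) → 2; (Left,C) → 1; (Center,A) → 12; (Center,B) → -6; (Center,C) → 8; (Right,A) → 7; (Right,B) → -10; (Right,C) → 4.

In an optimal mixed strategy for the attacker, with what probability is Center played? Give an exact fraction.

Row minima: Left → 1, Center → -6, Right → -10; maximin = 1.
Column maxima: A → 12, B → 2, C → 8; minimax = 2.
1 ≠ 2, so there is no saddle point; optimal play is mixed.
Right is strictly dominated by Center, so the attacker never plays it.
A is strictly dominated by B (it gives the attacker strictly more in every row), so the defender never plays it.
On the remaining 2×2 (Left, Center vs B, C):
Let the attacker play Left with probability p. Expected payoff against B: 2p + (-6)(1−p) = 8p − 6; against C: 1p + 8(1−p) = −7p + 8.
Setting these equal: 8p − 6 = −7p + 8 ⇒ 15p = 14 ⇒ p = 14/15, and the value is (8)·(14/15) − 6 = 22/15.
For the defender: with q = P(B), equating Left's and Center's payoffs gives q + 1 = −14q + 8 ⇒ q = 7/15.

1/15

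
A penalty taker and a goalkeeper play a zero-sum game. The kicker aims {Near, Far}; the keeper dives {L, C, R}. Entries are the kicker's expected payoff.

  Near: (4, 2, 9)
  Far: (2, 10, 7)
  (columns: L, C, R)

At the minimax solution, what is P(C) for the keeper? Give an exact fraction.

1/5

Row minima: Near → 2, Far → 2; maximin = 2.
Column maxima: L → 4, C → 10, R → 9; minimax = 4.
2 ≠ 4, so there is no saddle point; optimal play is mixed.
R is strictly dominated by L (it gives the kicker strictly more in every row), so the keeper never plays it.
On the remaining 2×2 (Near, Far vs L, C):
Let the kicker play Near with probability p. Expected payoff against L: 4p + 2(1−p) = 2p + 2; against C: 2p + 10(1−p) = −8p + 10.
Setting these equal: 2p + 2 = −8p + 10 ⇒ 10p = 8 ⇒ p = 4/5, and the value is (2)·(4/5) + 2 = 18/5.
For the keeper: with q = P(L), equating Near's and Far's payoffs gives 2q + 2 = −8q + 10 ⇒ q = 4/5.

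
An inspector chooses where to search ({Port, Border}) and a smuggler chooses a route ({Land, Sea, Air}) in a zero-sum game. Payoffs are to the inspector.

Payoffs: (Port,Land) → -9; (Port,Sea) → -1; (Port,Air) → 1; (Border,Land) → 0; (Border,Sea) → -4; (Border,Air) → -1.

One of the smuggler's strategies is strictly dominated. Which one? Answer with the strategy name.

Sea holds the inspector's payoff strictly below Air in every row: -1 < 1, -4 < -1.
So Air is strictly dominated for the smuggler.

Air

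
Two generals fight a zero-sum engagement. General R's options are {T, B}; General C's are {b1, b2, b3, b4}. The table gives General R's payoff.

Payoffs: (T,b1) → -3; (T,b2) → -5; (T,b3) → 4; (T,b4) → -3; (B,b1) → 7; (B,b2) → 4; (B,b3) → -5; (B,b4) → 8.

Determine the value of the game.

-1/2

Row minima: T → -5, B → -5; maximin = -5.
Column maxima: b1 → 7, b2 → 4, b3 → 4, b4 → 8; minimax = 4.
-5 ≠ 4, so there is no saddle point; optimal play is mixed.
b1 is strictly dominated by b2 (it gives General R strictly more in every row), so General C never plays it.
b4 is strictly dominated by b2 (it gives General R strictly more in every row), so General C never plays it.
On the remaining 2×2 (T, B vs b2, b3):
Let General R play T with probability p. Expected payoff against b2: (-5)p + 4(1−p) = −9p + 4; against b3: 4p + (-5)(1−p) = 9p − 5.
Setting these equal: −9p + 4 = 9p − 5 ⇒ −18p = -9 ⇒ p = 1/2, and the value is (-9)·(1/2) + 4 = -1/2.
For General C: with q = P(b2), equating T's and B's payoffs gives −9q + 4 = 9q − 5 ⇒ q = 1/2.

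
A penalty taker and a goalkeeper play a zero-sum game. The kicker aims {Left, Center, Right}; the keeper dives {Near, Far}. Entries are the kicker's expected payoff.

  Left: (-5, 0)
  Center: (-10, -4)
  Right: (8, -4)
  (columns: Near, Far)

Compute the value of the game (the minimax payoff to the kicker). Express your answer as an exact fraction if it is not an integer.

-20/17

Row minima: Left → -5, Center → -10, Right → -4; maximin = -4.
Column maxima: Near → 8, Far → 0; minimax = 0.
-4 ≠ 0, so there is no saddle point; optimal play is mixed.
Center is strictly dominated by Left, so the kicker never plays it.
On the remaining 2×2 (Left, Right vs Near, Far):
Let the kicker play Left with probability p. Expected payoff against Near: (-5)p + 8(1−p) = −13p + 8; against Far: 0p + (-4)(1−p) = 4p − 4.
Setting these equal: −13p + 8 = 4p − 4 ⇒ −17p = -12 ⇒ p = 12/17, and the value is (-13)·(12/17) + 8 = -20/17.
For the keeper: with q = P(Near), equating Left's and Right's payoffs gives −5q = 12q − 4 ⇒ q = 4/17.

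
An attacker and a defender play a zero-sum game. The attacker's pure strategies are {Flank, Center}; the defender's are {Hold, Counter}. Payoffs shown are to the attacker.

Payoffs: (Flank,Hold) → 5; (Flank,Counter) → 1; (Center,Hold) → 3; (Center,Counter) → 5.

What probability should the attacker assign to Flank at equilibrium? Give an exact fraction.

Row minima: Flank → 1, Center → 3; maximin = 3.
Column maxima: Hold → 5, Counter → 5; minimax = 5.
3 ≠ 5, so there is no saddle point; optimal play is mixed.
Let the attacker play Flank with probability p. Expected payoff against Hold: 5p + 3(1−p) = 2p + 3; against Counter: 1p + 5(1−p) = −4p + 5.
Setting these equal: 2p + 3 = −4p + 5 ⇒ 6p = 2 ⇒ p = 1/3, and the value is (2)·(1/3) + 3 = 11/3.
For the defender: with q = P(Hold), equating Flank's and Center's payoffs gives 4q + 1 = −2q + 5 ⇒ q = 2/3.

1/3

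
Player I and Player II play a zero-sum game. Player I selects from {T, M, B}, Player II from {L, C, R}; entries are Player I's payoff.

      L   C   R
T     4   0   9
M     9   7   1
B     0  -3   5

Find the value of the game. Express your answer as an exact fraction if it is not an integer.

21/5

Row minima: T → 0, M → 1, B → -3; maximin = 1.
Column maxima: L → 9, C → 7, R → 9; minimax = 7.
1 ≠ 7, so there is no saddle point; optimal play is mixed.
B is strictly dominated by T, so Player I never plays it.
L is strictly dominated by C (it gives Player I strictly more in every row), so Player II never plays it.
On the remaining 2×2 (T, M vs C, R):
Let Player I play T with probability p. Expected payoff against C: 0p + 7(1−p) = −7p + 7; against R: 9p + 1(1−p) = 8p + 1.
Setting these equal: −7p + 7 = 8p + 1 ⇒ −15p = -6 ⇒ p = 2/5, and the value is (-7)·(2/5) + 7 = 21/5.
For Player II: with q = P(C), equating T's and M's payoffs gives −9q + 9 = 6q + 1 ⇒ q = 8/15.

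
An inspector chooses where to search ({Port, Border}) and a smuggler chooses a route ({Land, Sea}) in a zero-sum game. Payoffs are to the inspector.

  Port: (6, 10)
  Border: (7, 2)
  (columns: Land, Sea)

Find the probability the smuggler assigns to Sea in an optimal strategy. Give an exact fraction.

1/9

Row minima: Port → 6, Border → 2; maximin = 6.
Column maxima: Land → 7, Sea → 10; minimax = 7.
6 ≠ 7, so there is no saddle point; optimal play is mixed.
Let the inspector play Port with probability p. Expected payoff against Land: 6p + 7(1−p) = −p + 7; against Sea: 10p + 2(1−p) = 8p + 2.
Setting these equal: −p + 7 = 8p + 2 ⇒ −9p = -5 ⇒ p = 5/9, and the value is (-1)·(5/9) + 7 = 58/9.
For the smuggler: with q = P(Land), equating Port's and Border's payoffs gives −4q + 10 = 5q + 2 ⇒ q = 8/9.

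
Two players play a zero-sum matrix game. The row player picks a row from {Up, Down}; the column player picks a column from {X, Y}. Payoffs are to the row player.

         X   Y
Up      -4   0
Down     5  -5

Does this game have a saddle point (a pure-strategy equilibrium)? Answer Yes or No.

No

Row minima: Up → -4, Down → -5; maximin = -4.
Column maxima: X → 5, Y → 0; minimax = 0.
-4 ≠ 0, so no pure-strategy equilibrium exists.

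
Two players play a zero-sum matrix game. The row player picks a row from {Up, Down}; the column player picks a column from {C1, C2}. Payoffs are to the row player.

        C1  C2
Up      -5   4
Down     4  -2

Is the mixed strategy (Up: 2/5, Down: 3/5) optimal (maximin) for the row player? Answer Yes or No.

Yes

Against C1 this mix gives (2/5)·(-5) + (3/5)·4 = 2/5.
Against C2 this mix gives (2/5)·4 + (3/5)·(-2) = 2/5.
All of the column player's active replies (C1, C2) yield 2/5, and no column does worse for the row player. The mix makes the column player indifferent and guarantees 2/5, so it is optimal.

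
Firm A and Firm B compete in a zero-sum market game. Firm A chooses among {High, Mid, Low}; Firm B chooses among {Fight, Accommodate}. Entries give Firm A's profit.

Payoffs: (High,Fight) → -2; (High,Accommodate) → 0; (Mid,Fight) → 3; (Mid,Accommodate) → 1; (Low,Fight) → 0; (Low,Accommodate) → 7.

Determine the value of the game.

7/3

Row minima: High → -2, Mid → 1, Low → 0; maximin = 1.
Column maxima: Fight → 3, Accommodate → 7; minimax = 3.
1 ≠ 3, so there is no saddle point; optimal play is mixed.
High is strictly dominated by Mid, so Firm A never plays it.
On the remaining 2×2 (Mid, Low vs Fight, Accommodate):
Let Firm A play Mid with probability p. Expected payoff against Fight: 3p + 0(1−p) = 3p; against Accommodate: 1p + 7(1−p) = −6p + 7.
Setting these equal: 3p = −6p + 7 ⇒ 9p = 7 ⇒ p = 7/9, and the value is (3)·(7/9) = 7/3.
For Firm B: with q = P(Fight), equating Mid's and Low's payoffs gives 2q + 1 = −7q + 7 ⇒ q = 2/3.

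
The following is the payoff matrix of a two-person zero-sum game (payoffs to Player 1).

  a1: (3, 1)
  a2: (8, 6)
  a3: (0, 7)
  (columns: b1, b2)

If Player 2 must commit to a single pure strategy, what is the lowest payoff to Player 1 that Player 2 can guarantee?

Column maxima: b1 → 8, b2 → 7.
The smallest of these is 7.

7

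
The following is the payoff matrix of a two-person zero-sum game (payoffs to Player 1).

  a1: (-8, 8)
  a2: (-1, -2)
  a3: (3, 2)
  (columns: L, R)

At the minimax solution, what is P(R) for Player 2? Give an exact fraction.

11/17

Row minima: a1 → -8, a2 → -2, a3 → 2; maximin = 2.
Column maxima: L → 3, R → 8; minimax = 3.
2 ≠ 3, so there is no saddle point; optimal play is mixed.
a2 is strictly dominated by a3, so Player 1 never plays it.
On the remaining 2×2 (a1, a3 vs L, R):
Let Player 1 play a1 with probability p. Expected payoff against L: (-8)p + 3(1−p) = −11p + 3; against R: 8p + 2(1−p) = 6p + 2.
Setting these equal: −11p + 3 = 6p + 2 ⇒ −17p = -1 ⇒ p = 1/17, and the value is (-11)·(1/17) + 3 = 40/17.
For Player 2: with q = P(L), equating a1's and a3's payoffs gives −16q + 8 = q + 2 ⇒ q = 6/17.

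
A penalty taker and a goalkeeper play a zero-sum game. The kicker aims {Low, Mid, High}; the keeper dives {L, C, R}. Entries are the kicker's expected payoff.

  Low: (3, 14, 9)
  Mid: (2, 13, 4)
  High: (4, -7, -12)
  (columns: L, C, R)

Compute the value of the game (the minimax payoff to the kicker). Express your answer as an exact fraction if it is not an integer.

Row minima: Low → 3, Mid → 2, High → -12; maximin = 3.
Column maxima: L → 4, C → 14, R → 9; minimax = 4.
3 ≠ 4, so there is no saddle point; optimal play is mixed.
Mid is strictly dominated by Low, so the kicker never plays it.
C is strictly dominated by R (it gives the kicker strictly more in every row), so the keeper never plays it.
On the remaining 2×2 (Low, High vs L, R):
Let the kicker play Low with probability p. Expected payoff against L: 3p + 4(1−p) = −p + 4; against R: 9p + (-12)(1−p) = 21p − 12.
Setting these equal: −p + 4 = 21p − 12 ⇒ −22p = -16 ⇒ p = 8/11, and the value is (-1)·(8/11) + 4 = 36/11.
For the keeper: with q = P(L), equating Low's and High's payoffs gives −6q + 9 = 16q − 12 ⇒ q = 21/22.

36/11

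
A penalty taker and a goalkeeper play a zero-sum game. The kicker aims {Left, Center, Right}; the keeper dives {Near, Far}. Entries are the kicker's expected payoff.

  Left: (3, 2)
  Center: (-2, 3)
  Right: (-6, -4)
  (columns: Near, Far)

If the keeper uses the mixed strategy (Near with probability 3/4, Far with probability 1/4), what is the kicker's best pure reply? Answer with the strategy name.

Left

Expected payoff of Left: (3/4)·3 + (1/4)·2 = 11/4.
Expected payoff of Center: (3/4)·(-2) + (1/4)·3 = -3/4.
Expected payoff of Right: (3/4)·(-6) + (1/4)·(-4) = -11/2.
The largest is 11/4, so the kicker's best response is Left.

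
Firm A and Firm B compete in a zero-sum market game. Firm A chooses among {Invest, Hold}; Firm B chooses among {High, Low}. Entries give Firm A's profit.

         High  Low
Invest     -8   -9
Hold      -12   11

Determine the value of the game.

Row minima: Invest → -9, Hold → -12; maximin = -9.
Column maxima: High → -8, Low → 11; minimax = -8.
-9 ≠ -8, so there is no saddle point; optimal play is mixed.
Let Firm A play Invest with probability p. Expected payoff against High: (-8)p + (-12)(1−p) = 4p − 12; against Low: (-9)p + 11(1−p) = −20p + 11.
Setting these equal: 4p − 12 = −20p + 11 ⇒ 24p = 23 ⇒ p = 23/24, and the value is (4)·(23/24) − 12 = -49/6.
For Firm B: with q = P(High), equating Invest's and Hold's payoffs gives q − 9 = −23q + 11 ⇒ q = 5/6.

-49/6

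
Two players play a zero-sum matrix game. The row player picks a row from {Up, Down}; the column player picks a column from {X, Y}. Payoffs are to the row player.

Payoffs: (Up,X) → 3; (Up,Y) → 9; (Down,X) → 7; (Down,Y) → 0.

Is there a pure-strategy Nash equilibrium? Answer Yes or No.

Row minima: Up → 3, Down → 0; maximin = 3.
Column maxima: X → 7, Y → 9; minimax = 7.
3 ≠ 7, so no pure-strategy equilibrium exists.

No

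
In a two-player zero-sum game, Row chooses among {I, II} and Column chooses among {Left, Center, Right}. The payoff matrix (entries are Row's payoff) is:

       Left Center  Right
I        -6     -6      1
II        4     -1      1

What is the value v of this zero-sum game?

-1

Row minima: I → -6, II → -1; maximin = -1.
Column maxima: Left → 4, Center → -1, Right → 1; minimax = -1.
Since maximin = minimax = -1, there is a saddle point and the value is -1.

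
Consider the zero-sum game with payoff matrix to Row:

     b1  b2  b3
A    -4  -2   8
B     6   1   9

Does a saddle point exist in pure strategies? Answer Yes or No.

Row minima: A → -4, B → 1; maximin = 1.
Column maxima: b1 → 6, b2 → 1, b3 → 9; minimax = 1.
maximin = minimax = 1, so a saddle point exists.

Yes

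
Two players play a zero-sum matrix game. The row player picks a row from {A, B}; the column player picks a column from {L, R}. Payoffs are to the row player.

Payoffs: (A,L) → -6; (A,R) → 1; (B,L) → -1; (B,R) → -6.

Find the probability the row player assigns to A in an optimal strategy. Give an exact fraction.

5/12

Row minima: A → -6, B → -6; maximin = -6.
Column maxima: L → -1, R → 1; minimax = -1.
-6 ≠ -1, so there is no saddle point; optimal play is mixed.
Let the row player play A with probability p. Expected payoff against L: (-6)p + (-1)(1−p) = −5p − 1; against R: 1p + (-6)(1−p) = 7p − 6.
Setting these equal: −5p − 1 = 7p − 6 ⇒ −12p = -5 ⇒ p = 5/12, and the value is (-5)·(5/12) − 1 = -37/12.
For the column player: with q = P(L), equating A's and B's payoffs gives −7q + 1 = 5q − 6 ⇒ q = 7/12.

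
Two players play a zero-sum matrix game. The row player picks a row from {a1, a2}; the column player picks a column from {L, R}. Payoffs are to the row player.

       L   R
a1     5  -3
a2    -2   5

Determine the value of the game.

Row minima: a1 → -3, a2 → -2; maximin = -2.
Column maxima: L → 5, R → 5; minimax = 5.
-2 ≠ 5, so there is no saddle point; optimal play is mixed.
Let the row player play a1 with probability p. Expected payoff against L: 5p + (-2)(1−p) = 7p − 2; against R: (-3)p + 5(1−p) = −8p + 5.
Setting these equal: 7p − 2 = −8p + 5 ⇒ 15p = 7 ⇒ p = 7/15, and the value is (7)·(7/15) − 2 = 19/15.
For the column player: with q = P(L), equating a1's and a2's payoffs gives 8q − 3 = −7q + 5 ⇒ q = 8/15.

19/15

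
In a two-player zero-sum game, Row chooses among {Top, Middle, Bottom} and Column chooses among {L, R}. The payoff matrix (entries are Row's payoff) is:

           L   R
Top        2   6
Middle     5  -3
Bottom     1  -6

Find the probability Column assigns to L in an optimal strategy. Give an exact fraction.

Row minima: Top → 2, Middle → -3, Bottom → -6; maximin = 2.
Column maxima: L → 5, R → 6; minimax = 5.
2 ≠ 5, so there is no saddle point; optimal play is mixed.
Bottom is strictly dominated by Top, so Row never plays it.
On the remaining 2×2 (Top, Middle vs L, R):
Let Row play Top with probability p. Expected payoff against L: 2p + 5(1−p) = −3p + 5; against R: 6p + (-3)(1−p) = 9p − 3.
Setting these equal: −3p + 5 = 9p − 3 ⇒ −12p = -8 ⇒ p = 2/3, and the value is (-3)·(2/3) + 5 = 3.
For Column: with q = P(L), equating Top's and Middle's payoffs gives −4q + 6 = 8q − 3 ⇒ q = 3/4.

3/4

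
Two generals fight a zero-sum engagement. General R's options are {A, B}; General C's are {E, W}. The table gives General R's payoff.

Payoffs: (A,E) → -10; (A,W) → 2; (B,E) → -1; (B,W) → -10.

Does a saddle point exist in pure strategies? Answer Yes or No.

No

Row minima: A → -10, B → -10; maximin = -10.
Column maxima: E → -1, W → 2; minimax = -1.
-10 ≠ -1, so no pure-strategy equilibrium exists.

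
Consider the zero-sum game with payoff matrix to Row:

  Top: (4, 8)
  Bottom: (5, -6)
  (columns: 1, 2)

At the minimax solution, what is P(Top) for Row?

Row minima: Top → 4, Bottom → -6; maximin = 4.
Column maxima: 1 → 5, 2 → 8; minimax = 5.
4 ≠ 5, so there is no saddle point; optimal play is mixed.
Let Row play Top with probability p. Expected payoff against 1: 4p + 5(1−p) = −p + 5; against 2: 8p + (-6)(1−p) = 14p − 6.
Setting these equal: −p + 5 = 14p − 6 ⇒ −15p = -11 ⇒ p = 11/15, and the value is (-1)·(11/15) + 5 = 64/15.
For Column: with q = P(1), equating Top's and Bottom's payoffs gives −4q + 8 = 11q − 6 ⇒ q = 14/15.

11/15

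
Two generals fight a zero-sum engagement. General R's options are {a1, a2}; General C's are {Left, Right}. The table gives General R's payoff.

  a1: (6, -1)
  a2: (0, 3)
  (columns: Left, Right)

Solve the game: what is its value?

Row minima: a1 → -1, a2 → 0; maximin = 0.
Column maxima: Left → 6, Right → 3; minimax = 3.
0 ≠ 3, so there is no saddle point; optimal play is mixed.
Let General R play a1 with probability p. Expected payoff against Left: 6p + 0(1−p) = 6p; against Right: (-1)p + 3(1−p) = −4p + 3.
Setting these equal: 6p = −4p + 3 ⇒ 10p = 3 ⇒ p = 3/10, and the value is (6)·(3/10) = 9/5.
For General C: with q = P(Left), equating a1's and a2's payoffs gives 7q − 1 = −3q + 3 ⇒ q = 2/5.

9/5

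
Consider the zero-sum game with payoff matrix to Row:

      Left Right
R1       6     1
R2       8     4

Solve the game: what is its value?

4

Row minima: R1 → 1, R2 → 4; maximin = 4.
Column maxima: Left → 8, Right → 4; minimax = 4.
Since maximin = minimax = 4, there is a saddle point and the value is 4.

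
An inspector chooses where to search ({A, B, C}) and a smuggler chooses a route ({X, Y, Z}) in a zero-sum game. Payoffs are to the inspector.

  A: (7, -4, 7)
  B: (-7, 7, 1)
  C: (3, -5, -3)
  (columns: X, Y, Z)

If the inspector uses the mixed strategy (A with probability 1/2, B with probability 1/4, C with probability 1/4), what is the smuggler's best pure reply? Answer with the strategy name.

If the smuggler plays X, the inspector's expected payoff is (1/2)·7 + (1/4)·(-7) + (1/4)·3 = 5/2.
If the smuggler plays Y, the inspector's expected payoff is (1/2)·(-4) + (1/4)·7 + (1/4)·(-5) = -3/2.
If the smuggler plays Z, the inspector's expected payoff is (1/2)·7 + (1/4)·1 + (1/4)·(-3) = 3.
The smuggler minimizes the inspector's payoff; the smallest is -3/2, so the best response is Y.

Y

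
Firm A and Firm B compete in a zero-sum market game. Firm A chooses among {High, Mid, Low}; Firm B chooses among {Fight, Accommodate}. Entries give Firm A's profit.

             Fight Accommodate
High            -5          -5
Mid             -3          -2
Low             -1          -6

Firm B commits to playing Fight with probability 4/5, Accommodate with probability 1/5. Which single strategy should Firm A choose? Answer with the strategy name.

Low

Expected payoff of High: (4/5)·(-5) + (1/5)·(-5) = -5.
Expected payoff of Mid: (4/5)·(-3) + (1/5)·(-2) = -14/5.
Expected payoff of Low: (4/5)·(-1) + (1/5)·(-6) = -2.
The largest is -2, so Firm A's best response is Low.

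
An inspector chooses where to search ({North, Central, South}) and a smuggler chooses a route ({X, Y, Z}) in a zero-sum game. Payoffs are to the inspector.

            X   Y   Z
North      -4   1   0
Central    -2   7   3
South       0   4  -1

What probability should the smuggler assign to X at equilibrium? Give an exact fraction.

Row minima: North → -4, Central → -2, South → -1; maximin = -1.
Column maxima: X → 0, Y → 7, Z → 3; minimax = 0.
-1 ≠ 0, so there is no saddle point; optimal play is mixed.
North is strictly dominated by Central, so the inspector never plays it.
Y is strictly dominated by X (it gives the inspector strictly more in every row), so the smuggler never plays it.
On the remaining 2×2 (Central, South vs X, Z):
Let the inspector play Central with probability p. Expected payoff against X: (-2)p + 0(1−p) = −2p; against Z: 3p + (-1)(1−p) = 4p − 1.
Setting these equal: −2p = 4p − 1 ⇒ −6p = -1 ⇒ p = 1/6, and the value is (-2)·(1/6) = -1/3.
For the smuggler: with q = P(X), equating Central's and South's payoffs gives −5q + 3 = q − 1 ⇒ q = 2/3.

2/3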